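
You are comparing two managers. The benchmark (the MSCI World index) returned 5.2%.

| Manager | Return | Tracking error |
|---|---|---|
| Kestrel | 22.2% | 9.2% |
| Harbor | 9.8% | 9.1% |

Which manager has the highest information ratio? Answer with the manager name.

Kestrel: IR = (22.2% − 5.2%) / 9.2% = 1.848
Harbor: IR = (9.8% − 5.2%) / 9.1% = 0.505
Highest: Kestrel (1.848).

Kestrel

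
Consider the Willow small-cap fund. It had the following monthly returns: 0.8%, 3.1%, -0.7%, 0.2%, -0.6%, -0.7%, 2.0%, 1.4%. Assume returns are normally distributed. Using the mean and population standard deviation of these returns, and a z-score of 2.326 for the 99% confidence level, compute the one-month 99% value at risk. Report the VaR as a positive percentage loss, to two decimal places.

r̄ = (0.8 + 3.1 − 0.7 + 0.2 − 0.6 − 0.7 + 2 + 1.4) / 8 = 0.6875%
Σ(r − r̄)² = (0.8 − 0.6875)² + (3.1 − 0.6875)² + (-0.7 − 0.6875)² + … = 13.8088
σ = √[13.8088 / 8] = 1.3138%
VaR = −(r̄ − z·σ) = −(0.6875 − 2.326 × 1.3138) = −(-2.3684) = 2.3684%

2.37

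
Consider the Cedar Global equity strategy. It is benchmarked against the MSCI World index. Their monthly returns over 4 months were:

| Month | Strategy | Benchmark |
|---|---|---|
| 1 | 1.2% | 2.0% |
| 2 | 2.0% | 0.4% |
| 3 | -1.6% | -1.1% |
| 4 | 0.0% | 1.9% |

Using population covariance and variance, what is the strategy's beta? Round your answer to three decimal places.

r̄p = 0.4000%,  r̄m = 0.8000%
Cov = Σ(rp − r̄p)(rm − r̄m) / 4 = 0.9200
Var(rm) = Σ(rm − r̄m)² / 4 = 1.6050
β = Cov / Var = 0.9200 / 1.6050 = 0.5732

0.573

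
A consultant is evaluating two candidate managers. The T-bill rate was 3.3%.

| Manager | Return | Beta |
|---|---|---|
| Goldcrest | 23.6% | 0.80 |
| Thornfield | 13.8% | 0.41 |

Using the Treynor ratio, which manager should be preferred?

Goldcrest: Treynor = (23.6% − 3.3%) / 0.80 = 25.375
Thornfield: Treynor = (13.8% − 3.3%) / 0.41 = 25.610
Highest: Thornfield (25.610).

Thornfield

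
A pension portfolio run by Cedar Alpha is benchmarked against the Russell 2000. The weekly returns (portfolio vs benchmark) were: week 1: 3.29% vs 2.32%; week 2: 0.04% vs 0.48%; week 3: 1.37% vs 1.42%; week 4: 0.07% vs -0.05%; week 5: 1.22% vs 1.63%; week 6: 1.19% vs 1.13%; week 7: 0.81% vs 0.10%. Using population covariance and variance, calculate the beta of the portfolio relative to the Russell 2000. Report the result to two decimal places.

r̄p = 1.1414%,  r̄m = 1.0043%
Cov = Σ(rp − r̄p)(rm − r̄m) / 7 = 0.7120
Var(rm) = Σ(rm − r̄m)² / 7 = 0.6451
β = Cov / Var = 0.7120 / 0.6451 = 1.1037

1.10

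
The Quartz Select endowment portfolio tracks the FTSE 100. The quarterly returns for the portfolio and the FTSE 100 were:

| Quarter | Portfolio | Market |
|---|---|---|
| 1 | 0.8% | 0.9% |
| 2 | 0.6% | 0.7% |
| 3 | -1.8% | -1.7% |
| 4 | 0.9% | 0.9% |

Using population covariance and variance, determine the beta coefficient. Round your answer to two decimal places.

r̄p = 0.1250%,  r̄m = 0.2000%
Cov = Σ(rp − r̄p)(rm − r̄m) / 4 = 1.2275
Var(rm) = Σ(rm − r̄m)² / 4 = 1.2100
β = Cov / Var = 1.2275 / 1.2100 = 1.0145

1.01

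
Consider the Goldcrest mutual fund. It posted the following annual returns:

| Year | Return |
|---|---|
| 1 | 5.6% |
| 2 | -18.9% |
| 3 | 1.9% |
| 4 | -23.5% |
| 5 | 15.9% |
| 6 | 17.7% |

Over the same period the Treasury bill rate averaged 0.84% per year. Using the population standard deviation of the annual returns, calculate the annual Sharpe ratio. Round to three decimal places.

-0.067

μ = (5.6 − 18.9 + 1.9 − 23.5 + 15.9 + 17.7) / 6 = -0.2167%
Σ(r − μ)² = 1510.2483; population σ = √(1510.2483/6) = 15.8653%
Sharpe = (μ − rf) / σ = (-0.2167 − 0.84) / 15.8653 = -1.0567 / 15.8653 = -0.0666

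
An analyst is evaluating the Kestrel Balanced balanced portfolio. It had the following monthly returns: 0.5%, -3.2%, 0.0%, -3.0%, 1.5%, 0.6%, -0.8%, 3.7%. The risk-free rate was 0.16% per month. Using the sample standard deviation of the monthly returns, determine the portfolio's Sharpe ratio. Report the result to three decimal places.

Mean return r̄ = -0.70 / 8 = -0.0875%
Sample std dev = √[36.3688 / 7] = 2.2794%
Sharpe = (r̄ − rf) / σ = (-0.0875 − 0.16) / 2.2794 = -0.2475 / 2.2794 = -0.1086

-0.109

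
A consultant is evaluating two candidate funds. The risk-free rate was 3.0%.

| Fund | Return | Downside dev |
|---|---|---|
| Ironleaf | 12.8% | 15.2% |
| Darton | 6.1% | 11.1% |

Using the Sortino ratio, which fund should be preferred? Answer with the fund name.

Ironleaf

Ironleaf: Sortino ratio = (12.8% − 3.0%) / 15.2% = 0.645
Darton: Sortino ratio = (6.1% − 3.0%) / 11.1% = 0.279
Highest: Ironleaf (0.645).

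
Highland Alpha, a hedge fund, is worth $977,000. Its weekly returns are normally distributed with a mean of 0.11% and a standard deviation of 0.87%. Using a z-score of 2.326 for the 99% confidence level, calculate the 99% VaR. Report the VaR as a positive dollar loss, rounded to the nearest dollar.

Return at the 99% tail: μ − z·σ = 0.11% − 2.326 × 0.87% = 0.11 − 2.02362 = -1.91362%
VaR = −(-1.91362%) × $977,000 = 1.91362% × $977,000 = $18,696

$18,696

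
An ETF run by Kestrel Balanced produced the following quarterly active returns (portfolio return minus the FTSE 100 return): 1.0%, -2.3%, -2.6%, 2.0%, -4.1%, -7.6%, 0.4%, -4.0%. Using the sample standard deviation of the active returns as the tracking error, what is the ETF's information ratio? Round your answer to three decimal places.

μ = (1 − 2.3 − 2.6 + 2 − 4.1 − 7.6 + 0.4 − 4) / 8 = -17.20 / 8 = -2.1500%
Σ(r − μ)² = (1 − (-2.1500))² + (-2.3 − (-2.1500))² + … = 70.8000
σ = √[70.8000 / 7] = 3.1803%
IR = μ / tracking error = -2.1500 / 3.1803 = -0.6760

-0.676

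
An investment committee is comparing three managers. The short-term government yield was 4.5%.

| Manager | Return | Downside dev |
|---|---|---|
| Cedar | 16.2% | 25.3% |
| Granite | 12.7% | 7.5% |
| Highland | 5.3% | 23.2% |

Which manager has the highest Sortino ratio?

Cedar: Sortino ratio = (16.2% − 4.5%) / 25.3% = 0.462
Granite: Sortino ratio = (12.7% − 4.5%) / 7.5% = 1.093
Highland: Sortino ratio = (5.3% − 4.5%) / 23.2% = 0.034
Highest: Granite (1.093).

Granite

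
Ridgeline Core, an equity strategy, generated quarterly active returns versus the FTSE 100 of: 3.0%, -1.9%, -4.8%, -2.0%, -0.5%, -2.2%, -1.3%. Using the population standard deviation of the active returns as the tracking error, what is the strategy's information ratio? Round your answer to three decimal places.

r̄ = (3 − 1.9 − 4.8 − 2 − 0.5 − 2.2 − 1.3) / 7 = -1.3857%
Σ(r − r̄)² = (3 − (-1.3857))² + (-1.9 − (-1.3857))² + … = 32.9886
population σ = √(32.9886 / 7) = √4.7127 = 2.1709%
IR = r̄ / tracking error = -1.3857 / 2.1709 = -0.6383

-0.638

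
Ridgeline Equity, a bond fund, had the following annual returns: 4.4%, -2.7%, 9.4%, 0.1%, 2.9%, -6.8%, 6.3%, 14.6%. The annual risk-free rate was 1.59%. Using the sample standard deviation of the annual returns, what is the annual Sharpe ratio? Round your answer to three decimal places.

Mean return r̄ = 28.20 / 8 = 3.5250%
Σ(r − r̄)² = 323.1150; sample σ = √(323.1150/7) = 6.7941%
Sharpe = (r̄ − rf) / σ = (3.5250 − 1.59) / 6.7941 = 1.9350 / 6.7941 = 0.2848

0.285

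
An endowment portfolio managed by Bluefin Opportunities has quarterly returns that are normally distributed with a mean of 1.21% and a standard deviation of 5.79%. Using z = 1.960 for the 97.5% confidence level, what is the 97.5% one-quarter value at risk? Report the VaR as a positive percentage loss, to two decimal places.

VaR (as % loss) = −(μ − z·σ) = −(1.21% − 1.960 × 5.79%) = −(-10.1384%) = 10.1384%

10.14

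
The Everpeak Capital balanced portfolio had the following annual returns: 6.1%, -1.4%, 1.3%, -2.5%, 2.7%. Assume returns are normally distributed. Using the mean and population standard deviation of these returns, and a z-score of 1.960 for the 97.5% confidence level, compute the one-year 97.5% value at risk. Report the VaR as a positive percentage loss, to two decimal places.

Mean return r̄ = 6.20 / 5 = 1.2400%
Population std dev = √[46.7120 / 5] = 3.0565%
VaR = −(r̄ − z·σ) = −(1.2400 − 1.960 × 3.0565) = −(-4.7507) = 4.7507%

4.75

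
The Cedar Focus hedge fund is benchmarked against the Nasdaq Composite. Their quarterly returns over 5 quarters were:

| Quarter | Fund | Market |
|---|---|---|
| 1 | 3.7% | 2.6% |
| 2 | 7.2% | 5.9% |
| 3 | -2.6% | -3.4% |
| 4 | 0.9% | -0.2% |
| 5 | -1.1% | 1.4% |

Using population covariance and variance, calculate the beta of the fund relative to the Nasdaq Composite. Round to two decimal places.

1.04

r̄p = 1.6200%,  r̄m = 1.2600%
Cov = Σ(rp − r̄p)(rm − r̄m) / 5 = 9.8028
Var(rm) = Σ(rm − r̄m)² / 5 = 9.4384
β = Cov / Var = 9.8028 / 9.4384 = 1.0386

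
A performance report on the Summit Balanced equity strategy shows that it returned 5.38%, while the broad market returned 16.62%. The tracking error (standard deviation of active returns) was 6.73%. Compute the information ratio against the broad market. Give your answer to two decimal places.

-1.67

IR = (Rp − Rb) / TE = (5.38% − 16.62%) / 6.73% = -11.24% / 6.73% = -1.6701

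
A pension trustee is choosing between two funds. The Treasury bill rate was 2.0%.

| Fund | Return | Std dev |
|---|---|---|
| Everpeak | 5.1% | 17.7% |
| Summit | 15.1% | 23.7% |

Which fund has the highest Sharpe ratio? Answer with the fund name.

Everpeak: Sharpe ratio = (5.1% − 2.0%) / 17.7% = 0.175
Summit: Sharpe ratio = (15.1% − 2.0%) / 23.7% = 0.553
Highest: Summit (0.553).

Summit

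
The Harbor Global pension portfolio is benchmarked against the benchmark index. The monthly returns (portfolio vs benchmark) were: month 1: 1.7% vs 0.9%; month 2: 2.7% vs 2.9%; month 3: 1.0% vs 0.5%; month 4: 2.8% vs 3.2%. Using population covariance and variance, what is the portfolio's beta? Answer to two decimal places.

r̄p = 2.0500%,  r̄m = 1.8750%
Cov = Σ(rp − r̄p)(rm − r̄m) / 4 = 0.8613
Var(rm) = Σ(rm − r̄m)² / 4 = 1.4119
β = Cov / Var = 0.8613 / 1.4119 = 0.6100

0.61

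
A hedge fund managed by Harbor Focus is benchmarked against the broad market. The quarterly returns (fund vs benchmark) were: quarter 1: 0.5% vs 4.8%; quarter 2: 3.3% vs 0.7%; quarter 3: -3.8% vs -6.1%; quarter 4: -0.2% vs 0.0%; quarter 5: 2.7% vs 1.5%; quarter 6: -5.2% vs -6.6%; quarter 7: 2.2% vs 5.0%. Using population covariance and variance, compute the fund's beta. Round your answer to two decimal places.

0.59

r̄p = -0.0714%,  r̄m = -0.1000%
Cov = Σ(rp − r̄p)(rm − r̄m) / 7 = 11.0300
Var(rm) = Σ(rm − r̄m)² / 7 = 18.7829
β = Cov / Var = 11.0300 / 18.7829 = 0.5872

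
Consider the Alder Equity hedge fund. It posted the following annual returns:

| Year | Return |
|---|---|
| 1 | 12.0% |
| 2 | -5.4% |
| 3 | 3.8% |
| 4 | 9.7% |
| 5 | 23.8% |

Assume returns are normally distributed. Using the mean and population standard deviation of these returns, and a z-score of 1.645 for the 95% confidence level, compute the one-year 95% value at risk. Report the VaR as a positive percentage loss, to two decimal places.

r̄ = (12 − 5.4 + 3.8 + 9.7 + 23.8) / 5 = 43.90 / 5 = 8.7800%
Population std dev = √[462.6880 / 5] = 9.6196%
VaR = −(r̄ − z·σ) = −(8.7800 − 1.645 × 9.6196) = −(-7.0442) = 7.0442%

7.04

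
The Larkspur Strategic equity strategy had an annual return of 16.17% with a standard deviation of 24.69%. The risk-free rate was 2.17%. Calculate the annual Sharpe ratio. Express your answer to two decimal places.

Sharpe = (Rp − Rf) / σp = (16.17% − 2.17%) / 24.69% = 14.00% / 24.69% = 0.5670

0.57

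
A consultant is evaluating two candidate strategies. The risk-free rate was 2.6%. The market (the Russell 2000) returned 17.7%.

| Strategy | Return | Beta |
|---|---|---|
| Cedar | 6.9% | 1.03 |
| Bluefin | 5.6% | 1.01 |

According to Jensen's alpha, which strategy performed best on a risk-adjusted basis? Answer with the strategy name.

Cedar: α = 6.9% − [2.6% + 1.03 × (17.7% − 2.6%)] = -11.253
Bluefin: α = 5.6% − [2.6% + 1.01 × (17.7% − 2.6%)] = -12.251
Highest: Cedar (-11.253).

Cedar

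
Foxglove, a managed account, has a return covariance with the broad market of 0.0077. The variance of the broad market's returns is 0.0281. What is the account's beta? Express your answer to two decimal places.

β = Cov(Rp, Rm) / Var(Rm) = 0.0077 / 0.0281 = 0.2740

0.27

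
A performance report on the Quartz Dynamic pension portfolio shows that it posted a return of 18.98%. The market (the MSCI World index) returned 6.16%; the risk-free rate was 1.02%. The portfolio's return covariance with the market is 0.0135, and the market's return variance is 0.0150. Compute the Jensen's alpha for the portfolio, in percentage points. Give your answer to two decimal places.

β = Cov / Var = 0.0135 / 0.0150 = 0.9000
E[R] = Rf + β(Rm − Rf) = 1.02% + 0.9000 × (6.16% − 1.02%) = 5.6460%
α = Rp − E[R] = 18.98% − 5.6460% = 13.3340

13.33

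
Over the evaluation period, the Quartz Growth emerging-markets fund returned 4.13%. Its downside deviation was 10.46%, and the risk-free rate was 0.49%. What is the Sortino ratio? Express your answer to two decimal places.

0.35

Sortino = (Rp − Rf) / σd = (4.13% − 0.49%) / 10.46% = 3.64% / 10.46% = 0.3480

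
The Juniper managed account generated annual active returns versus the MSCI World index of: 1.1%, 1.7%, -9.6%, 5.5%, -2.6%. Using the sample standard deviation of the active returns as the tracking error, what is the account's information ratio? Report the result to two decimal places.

-0.14

r̄ = (1.1 + 1.7 − 9.6 + 5.5 − 2.6) / 5 = -0.7800%
Σ(r − r̄)² = 130.2280; sample σ = √(130.2280/4) = 5.7059%
IR = r̄ / tracking error = -0.7800 / 5.7059 = -0.1367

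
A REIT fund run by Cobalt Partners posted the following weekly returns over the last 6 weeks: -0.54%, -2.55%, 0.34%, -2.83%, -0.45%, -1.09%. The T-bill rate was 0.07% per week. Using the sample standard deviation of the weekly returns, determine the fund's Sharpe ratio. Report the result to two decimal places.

Mean return μ = -7.120 / 6 = -1.1867%
Σ(r − μ)² = (-0.54 − (-1.1867))² + (-2.55 − (-1.1867))² + (0.34 − (-1.1867))² + … = 7.8601
sample σ = √(7.8601 / 5) = √1.5720 = 1.2538%
Sharpe = (μ − rf) / σ = (-1.1867 − 0.07) / 1.2538 = -1.2567 / 1.2538 = -1.0023

-1.00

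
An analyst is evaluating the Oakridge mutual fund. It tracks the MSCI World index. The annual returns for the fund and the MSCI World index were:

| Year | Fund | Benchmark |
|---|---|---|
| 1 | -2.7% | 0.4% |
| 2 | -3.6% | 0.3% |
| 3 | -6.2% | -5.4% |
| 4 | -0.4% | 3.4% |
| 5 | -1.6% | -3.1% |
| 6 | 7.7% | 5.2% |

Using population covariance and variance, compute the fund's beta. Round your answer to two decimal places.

r̄p = -1.1333%,  r̄m = 0.1333%
Cov = Σ(rp − r̄p)(rm − r̄m) / 6 = 12.6444
Var(rm) = Σ(rm − r̄m)² / 6 = 12.9189
β = Cov / Var = 12.6444 / 12.9189 = 0.9788

0.98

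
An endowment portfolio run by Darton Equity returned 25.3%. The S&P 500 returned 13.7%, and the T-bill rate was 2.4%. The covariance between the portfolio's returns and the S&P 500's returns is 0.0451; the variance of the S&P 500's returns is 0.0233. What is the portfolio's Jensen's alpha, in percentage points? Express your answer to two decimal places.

β = Cov / Var = 0.0451 / 0.0233 = 1.9356
E[R] = Rf + β(Rm − Rf) = 2.4% + 1.9356 × (13.7% − 2.4%) = 24.2723%
α = Rp − E[R] = 25.3% − 24.2723% = 1.0277

1.03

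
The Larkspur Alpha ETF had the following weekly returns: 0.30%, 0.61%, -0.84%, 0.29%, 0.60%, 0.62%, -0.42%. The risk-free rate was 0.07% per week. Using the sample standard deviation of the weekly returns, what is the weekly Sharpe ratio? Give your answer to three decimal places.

0.167

Mean return r̄ = 1.160 / 7 = 0.1657%
Σ(r − r̄)² = 1.9804; sample σ = √(1.9804/6) = 0.5745%
Sharpe = (r̄ − rf) / σ = (0.1657 − 0.07) / 0.5745 = 0.0957 / 0.5745 = 0.1666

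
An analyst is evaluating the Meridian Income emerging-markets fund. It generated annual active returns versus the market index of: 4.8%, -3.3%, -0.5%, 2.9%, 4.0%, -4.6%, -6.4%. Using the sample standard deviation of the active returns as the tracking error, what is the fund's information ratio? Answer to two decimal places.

-0.10

Mean return r̄ = -3.10 / 7 = -0.4429%
Sample σ = √[Σ(r − r̄)² / 6] = √[119.3371 / 6] = √19.8895 = 4.4598%
IR = r̄ / tracking error = -0.4429 / 4.4598 = -0.0993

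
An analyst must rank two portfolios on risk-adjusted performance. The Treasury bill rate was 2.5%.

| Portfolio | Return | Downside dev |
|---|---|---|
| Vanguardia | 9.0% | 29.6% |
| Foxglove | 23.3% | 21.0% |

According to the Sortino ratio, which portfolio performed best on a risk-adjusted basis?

Vanguardia: Sortino ratio = (9.0% − 2.5%) / 29.6% = 0.220
Foxglove: Sortino ratio = (23.3% − 2.5%) / 21.0% = 0.990
Highest: Foxglove (0.990).

Foxglove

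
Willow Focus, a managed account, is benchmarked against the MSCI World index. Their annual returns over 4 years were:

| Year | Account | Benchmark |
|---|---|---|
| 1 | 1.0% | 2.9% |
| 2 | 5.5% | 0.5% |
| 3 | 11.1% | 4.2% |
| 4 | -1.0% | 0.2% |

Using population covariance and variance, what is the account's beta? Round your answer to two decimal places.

1.77

r̄p = 4.1500%,  r̄m = 1.9500%
Cov = Σ(rp − r̄p)(rm − r̄m) / 4 = 4.9250
Var(rm) = Σ(rm − r̄m)² / 4 = 2.7825
β = Cov / Var = 4.9250 / 2.7825 = 1.7700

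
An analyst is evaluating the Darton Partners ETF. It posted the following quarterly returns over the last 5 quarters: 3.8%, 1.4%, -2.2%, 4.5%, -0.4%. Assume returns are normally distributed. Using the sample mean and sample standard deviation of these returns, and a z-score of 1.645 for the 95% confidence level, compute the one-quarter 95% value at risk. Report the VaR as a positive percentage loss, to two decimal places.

3.20

r̄ = (3.8 + 1.4 − 2.2 + 4.5 − 0.4) / 5 = 7.10 / 5 = 1.4200%
Σ(r − r̄)² = (3.8 − 1.4200)² + (1.4 − 1.4200)² + … = 31.5680
sample σ = √(31.5680 / 4) = √7.8920 = 2.8093%
VaR = −(r̄ − z·σ) = −(1.4200 − 1.645 × 2.8093) = −(-3.2013) = 3.2013%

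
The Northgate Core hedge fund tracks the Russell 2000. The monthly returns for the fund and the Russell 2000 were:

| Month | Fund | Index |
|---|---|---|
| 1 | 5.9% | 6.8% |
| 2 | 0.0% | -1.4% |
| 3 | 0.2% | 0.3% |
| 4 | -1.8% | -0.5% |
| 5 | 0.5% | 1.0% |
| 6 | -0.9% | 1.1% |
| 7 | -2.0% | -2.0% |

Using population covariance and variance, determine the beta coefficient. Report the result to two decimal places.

r̄p = 0.2714%,  r̄m = 0.7571%
Cov = Σ(rp − r̄p)(rm − r̄m) / 7 = 6.1645
Var(rm) = Σ(rm − r̄m)² / 7 = 7.2482
β = Cov / Var = 6.1645 / 7.2482 = 0.8505

0.85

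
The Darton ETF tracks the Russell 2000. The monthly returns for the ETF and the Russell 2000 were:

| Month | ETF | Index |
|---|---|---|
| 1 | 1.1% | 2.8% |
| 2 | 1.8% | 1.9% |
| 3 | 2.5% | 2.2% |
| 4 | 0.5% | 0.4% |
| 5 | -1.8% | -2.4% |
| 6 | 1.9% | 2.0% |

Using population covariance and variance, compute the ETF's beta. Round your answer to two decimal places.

0.73

r̄p = 1.0000%,  r̄m = 1.1500%
Cov = Σ(rp − r̄p)(rm − r̄m) / 6 = 2.2367
Var(rm) = Σ(rm − r̄m)² / 6 = 3.0458
β = Cov / Var = 2.2367 / 3.0458 = 0.7344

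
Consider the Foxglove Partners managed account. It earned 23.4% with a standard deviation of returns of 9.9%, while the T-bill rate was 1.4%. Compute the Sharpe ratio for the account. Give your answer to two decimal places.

Sharpe = (Rp − Rf) / σp = (23.4% − 1.4%) / 9.9% = 22.00% / 9.9% = 2.2222

2.22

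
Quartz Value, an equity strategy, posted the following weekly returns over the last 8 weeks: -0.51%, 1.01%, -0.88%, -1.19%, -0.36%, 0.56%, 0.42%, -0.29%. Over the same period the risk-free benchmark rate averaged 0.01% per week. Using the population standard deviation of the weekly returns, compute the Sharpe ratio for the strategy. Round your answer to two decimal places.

-0.23

Mean return r̄ = -1.240 / 8 = -0.1550%
Population σ = √[Σ(r − r̄)² / 8] = √[3.9822 / 8] = √0.4978 = 0.7055%
Sharpe = (r̄ − rf) / σ = (-0.1550 − 0.01) / 0.7055 = -0.1650 / 0.7055 = -0.2339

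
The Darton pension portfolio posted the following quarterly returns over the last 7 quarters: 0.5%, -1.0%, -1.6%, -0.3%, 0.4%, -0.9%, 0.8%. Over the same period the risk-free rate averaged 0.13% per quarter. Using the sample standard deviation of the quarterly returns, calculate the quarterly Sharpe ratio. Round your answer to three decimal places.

-0.477

r̄ = (0.5 − 1 − 1.6 − 0.3 + 0.4 − 0.9 + 0.8) / 7 = -2.10 / 7 = -0.3000%
Σ(r − r̄)² = 4.8800; sample σ = √(4.8800/6) = 0.9018%
Sharpe = (r̄ − rf) / σ = (-0.3000 − 0.13) / 0.9018 = -0.4300 / 0.9018 = -0.4768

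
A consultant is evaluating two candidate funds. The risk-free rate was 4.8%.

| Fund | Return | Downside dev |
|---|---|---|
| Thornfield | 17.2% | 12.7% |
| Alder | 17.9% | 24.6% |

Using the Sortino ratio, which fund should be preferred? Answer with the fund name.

Thornfield

Thornfield: Sortino ratio = (17.2% − 4.8%) / 12.7% = 0.976
Alder: Sortino ratio = (17.9% − 4.8%) / 24.6% = 0.533
Highest: Thornfield (0.976).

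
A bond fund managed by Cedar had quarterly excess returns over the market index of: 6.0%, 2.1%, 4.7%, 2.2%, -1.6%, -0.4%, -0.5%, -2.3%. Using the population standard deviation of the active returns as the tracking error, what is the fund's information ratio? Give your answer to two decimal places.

μ = (6 + 2.1 + 4.7 + 2.2 − 1.6 − 0.4 − 0.5 − 2.3) / 8 = 10.20 / 8 = 1.2750%
Σ(r − μ)² = (6 − 1.2750)² + (2.1 − 1.2750)² + (4.7 − 1.2750)² + … = 62.5950
σ = √[62.5950 / 8] = 2.7972%
IR = μ / tracking error = 1.2750 / 2.7972 = 0.4558

0.46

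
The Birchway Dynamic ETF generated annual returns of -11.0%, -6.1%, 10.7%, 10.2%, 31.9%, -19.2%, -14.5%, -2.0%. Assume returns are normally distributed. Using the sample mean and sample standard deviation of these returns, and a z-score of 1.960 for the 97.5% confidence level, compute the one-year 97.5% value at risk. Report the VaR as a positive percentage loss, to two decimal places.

r̄ = (-11 − 6.1 + 10.7 + 10.2 + 31.9 − 19.2 − 14.5 − 2) / 8 = -0.00 / 8 = 0.0000%
Sample std dev = √[1977.2400 / 7] = 16.8066%
VaR = −(r̄ − z·σ) = −(0.0000 − 1.960 × 16.8066) = −(-32.9409) = 32.9409%

32.94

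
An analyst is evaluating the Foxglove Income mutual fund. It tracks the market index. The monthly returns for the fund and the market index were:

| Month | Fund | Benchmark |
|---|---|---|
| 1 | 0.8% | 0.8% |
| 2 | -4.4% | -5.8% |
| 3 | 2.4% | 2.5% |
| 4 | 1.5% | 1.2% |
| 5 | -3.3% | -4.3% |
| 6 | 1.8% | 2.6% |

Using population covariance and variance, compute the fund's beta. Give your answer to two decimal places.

r̄p = -0.2000%,  r̄m = -0.5000%
Cov = Σ(rp − r̄p)(rm − r̄m) / 6 = 8.7050
Var(rm) = Σ(rm − r̄m)² / 6 = 10.9533
β = Cov / Var = 8.7050 / 10.9533 = 0.7947

0.79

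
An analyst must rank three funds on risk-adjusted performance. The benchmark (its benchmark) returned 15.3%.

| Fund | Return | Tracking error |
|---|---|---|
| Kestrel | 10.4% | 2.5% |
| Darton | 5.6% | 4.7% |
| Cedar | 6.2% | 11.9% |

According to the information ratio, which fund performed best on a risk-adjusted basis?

Cedar

Kestrel: IR = (10.4% − 15.3%) / 2.5% = -1.960
Darton: IR = (5.6% − 15.3%) / 4.7% = -2.064
Cedar: IR = (6.2% − 15.3%) / 11.9% = -0.765
Highest: Cedar (-0.765).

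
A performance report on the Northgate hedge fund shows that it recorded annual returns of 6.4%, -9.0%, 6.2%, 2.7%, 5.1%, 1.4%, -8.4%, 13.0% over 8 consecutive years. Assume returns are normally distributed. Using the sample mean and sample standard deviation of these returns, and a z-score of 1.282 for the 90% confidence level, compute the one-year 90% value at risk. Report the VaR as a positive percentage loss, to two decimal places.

r̄ = (6.4 − 9 + 6.2 + 2.7 + 5.1 + 1.4 − 8.4 + 13) / 8 = 17.40 / 8 = 2.1750%
Σ(r − r̄)² = (6.4 − 2.1750)² + (-9 − 2.1750)² + … = 397.3750
sample σ = √(397.3750 / 7) = √56.7679 = 7.5344%
VaR = −(r̄ − z·σ) = −(2.1750 − 1.282 × 7.5344) = −(-7.4841) = 7.4841%

7.48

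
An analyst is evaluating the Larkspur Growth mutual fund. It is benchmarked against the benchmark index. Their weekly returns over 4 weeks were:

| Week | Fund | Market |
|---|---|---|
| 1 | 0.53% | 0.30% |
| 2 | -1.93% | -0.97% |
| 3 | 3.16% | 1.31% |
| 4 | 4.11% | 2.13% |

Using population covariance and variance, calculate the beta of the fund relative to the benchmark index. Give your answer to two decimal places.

r̄p = 1.4675%,  r̄m = 0.6925%
Cov = Σ(rp − r̄p)(rm − r̄m) / 4 = 2.7150
Var(rm) = Σ(rm − r̄m)² / 4 = 1.3414
β = Cov / Var = 2.7150 / 1.3414 = 2.0240

2.02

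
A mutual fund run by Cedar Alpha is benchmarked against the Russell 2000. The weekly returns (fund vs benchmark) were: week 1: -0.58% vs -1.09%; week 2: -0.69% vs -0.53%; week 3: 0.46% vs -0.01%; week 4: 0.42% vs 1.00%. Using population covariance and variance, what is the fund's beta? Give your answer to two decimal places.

r̄p = -0.0975%,  r̄m = -0.1575%
Cov = Σ(rp − r̄p)(rm − r̄m) / 4 = 0.3380
Var(rm) = Σ(rm − r̄m)² / 4 = 0.5925
β = Cov / Var = 0.3380 / 0.5925 = 0.5705

0.57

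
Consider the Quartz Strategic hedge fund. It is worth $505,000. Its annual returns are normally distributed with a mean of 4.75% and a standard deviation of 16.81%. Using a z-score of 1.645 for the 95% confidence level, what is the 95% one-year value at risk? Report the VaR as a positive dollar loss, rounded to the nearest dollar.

$115,657

Return at the 95% tail: μ − z·σ = 4.75% − 1.645 × 16.81% = 4.75 − 27.65245 = -22.90245%
VaR = −(-22.90245%) × $505,000 = 22.90245% × $505,000 = $115,657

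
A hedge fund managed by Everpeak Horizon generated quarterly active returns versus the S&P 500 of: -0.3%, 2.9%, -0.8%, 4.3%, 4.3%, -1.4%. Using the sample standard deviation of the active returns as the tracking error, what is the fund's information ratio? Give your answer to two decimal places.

μ = (-0.3 + 2.9 − 0.8 + 4.3 + 4.3 − 1.4) / 6 = 9.00 / 6 = 1.5000%
Sample std dev = √[34.5800 / 5] = 2.6298%
IR = μ / tracking error = 1.5000 / 2.6298 = 0.5704

0.57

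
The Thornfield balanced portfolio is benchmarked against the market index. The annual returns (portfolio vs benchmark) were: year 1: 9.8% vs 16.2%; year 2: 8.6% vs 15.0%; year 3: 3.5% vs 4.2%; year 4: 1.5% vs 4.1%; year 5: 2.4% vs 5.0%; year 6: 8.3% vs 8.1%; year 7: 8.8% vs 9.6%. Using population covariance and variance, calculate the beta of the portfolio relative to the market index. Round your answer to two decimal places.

r̄p = 6.1286%,  r̄m = 8.8857%
Cov = Σ(rp − r̄p)(rm − r̄m) / 7 = 13.0176
Var(rm) = Σ(rm − r̄m)² / 7 = 21.7098
β = Cov / Var = 13.0176 / 21.7098 = 0.5996

0.60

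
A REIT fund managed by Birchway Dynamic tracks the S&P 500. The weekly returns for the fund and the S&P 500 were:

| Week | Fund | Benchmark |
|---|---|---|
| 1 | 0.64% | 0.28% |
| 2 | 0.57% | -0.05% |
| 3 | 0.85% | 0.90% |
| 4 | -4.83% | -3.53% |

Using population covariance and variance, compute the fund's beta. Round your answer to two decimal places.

1.37

r̄p = -0.6925%,  r̄m = -0.6000%
Cov = Σ(rp − r̄p)(rm − r̄m) / 4 = 4.0759
Var(rm) = Σ(rm − r̄m)² / 4 = 2.9780
β = Cov / Var = 4.0759 / 2.9780 = 1.3687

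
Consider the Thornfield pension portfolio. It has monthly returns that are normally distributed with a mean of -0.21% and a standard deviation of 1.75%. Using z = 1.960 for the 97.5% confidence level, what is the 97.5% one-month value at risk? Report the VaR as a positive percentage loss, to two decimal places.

VaR (as % loss) = −(μ − z·σ) = −(-0.21% − 1.960 × 1.75%) = −(-3.6400%) = 3.6400%

3.64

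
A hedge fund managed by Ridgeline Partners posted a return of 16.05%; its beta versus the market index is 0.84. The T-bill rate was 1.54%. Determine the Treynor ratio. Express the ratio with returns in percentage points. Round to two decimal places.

17.27

Treynor = (Rp − Rf) / β = (16.05% − 1.54%) / 0.84 = 14.51 / 0.84 = 17.2738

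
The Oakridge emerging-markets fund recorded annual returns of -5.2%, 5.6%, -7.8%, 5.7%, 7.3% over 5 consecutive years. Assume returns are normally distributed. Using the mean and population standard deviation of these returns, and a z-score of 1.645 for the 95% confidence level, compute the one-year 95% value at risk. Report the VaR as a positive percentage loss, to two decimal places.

r̄ = (-5.2 + 5.6 − 7.8 + 5.7 + 7.3) / 5 = 5.60 / 5 = 1.1200%
Σ(r − r̄)² = (-5.2 − 1.1200)² + (5.6 − 1.1200)² + (-7.8 − 1.1200)² + … = 198.7480
population σ = √(198.7480 / 5) = √39.7496 = 6.3047%
VaR = −(r̄ − z·σ) = −(1.1200 − 1.645 × 6.3047) = −(-9.2512) = 9.2512%

9.25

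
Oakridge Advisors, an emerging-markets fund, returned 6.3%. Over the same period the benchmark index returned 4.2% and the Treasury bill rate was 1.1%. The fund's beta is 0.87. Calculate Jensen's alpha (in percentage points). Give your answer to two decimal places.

CAPM expected return = Rf + β(Rm − Rf) = 1.1% + 0.87 × (4.2% − 1.1%) = 1.1 + 0.87 × 3.10 = 3.7970%
Jensen's α = Rp − E[R] = 6.3% − 3.7970% = 2.5030

2.50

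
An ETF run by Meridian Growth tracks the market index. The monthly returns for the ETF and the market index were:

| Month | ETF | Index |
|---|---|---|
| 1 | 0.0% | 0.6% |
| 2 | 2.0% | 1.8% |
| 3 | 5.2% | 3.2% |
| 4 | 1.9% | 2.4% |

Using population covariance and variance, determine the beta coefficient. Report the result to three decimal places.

1.833

r̄p = 2.2750%,  r̄m = 2.0000%
Cov = Σ(rp − r̄p)(rm − r̄m) / 4 = 1.6500
Var(rm) = Σ(rm − r̄m)² / 4 = 0.9000
β = Cov / Var = 1.6500 / 0.9000 = 1.8333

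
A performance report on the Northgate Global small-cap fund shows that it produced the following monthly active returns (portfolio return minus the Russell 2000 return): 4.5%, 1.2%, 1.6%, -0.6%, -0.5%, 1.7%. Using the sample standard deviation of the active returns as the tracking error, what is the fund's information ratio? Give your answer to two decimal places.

0.71

r̄ = (4.5 + 1.2 + 1.6 − 0.6 − 0.5 + 1.7) / 6 = 7.90 / 6 = 1.3167%
Σ(r − r̄)² = (4.5 − 1.3167)² + (1.2 − 1.3167)² + (1.6 − 1.3167)² + … = 17.3483
sample σ = √(17.3483 / 5) = √3.4697 = 1.8627%
IR = r̄ / tracking error = 1.3167 / 1.8627 = 0.7069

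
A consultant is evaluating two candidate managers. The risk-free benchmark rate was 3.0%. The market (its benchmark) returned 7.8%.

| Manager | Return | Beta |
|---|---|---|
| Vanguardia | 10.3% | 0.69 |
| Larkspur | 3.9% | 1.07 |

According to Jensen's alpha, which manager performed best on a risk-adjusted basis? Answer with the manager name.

Vanguardia: α = 10.3% − [3.0% + 0.69 × (7.8% − 3.0%)] = 3.988
Larkspur: α = 3.9% − [3.0% + 1.07 × (7.8% − 3.0%)] = -4.236
Highest: Vanguardia (3.988).

Vanguardia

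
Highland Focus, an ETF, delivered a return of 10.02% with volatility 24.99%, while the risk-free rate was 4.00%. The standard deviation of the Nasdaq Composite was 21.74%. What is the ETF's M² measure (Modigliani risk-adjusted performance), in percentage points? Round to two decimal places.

9.24

Sharpe = (Rp − Rf) / σp = (10.02% − 4.00%) / 24.99% = 0.2409
M² = Rf + Sharpe × σm = 4.00% + 0.2409 × 21.74% = 9.2372%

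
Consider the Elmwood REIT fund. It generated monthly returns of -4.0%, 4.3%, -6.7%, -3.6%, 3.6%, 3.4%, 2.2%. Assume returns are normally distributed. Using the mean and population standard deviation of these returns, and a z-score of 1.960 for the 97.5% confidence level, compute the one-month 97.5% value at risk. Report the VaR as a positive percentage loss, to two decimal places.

8.28

Mean return r̄ = -0.80 / 7 = -0.1143%
Σ(r − r̄)² = 121.6086; population σ = √(121.6086/7) = 4.1681%
VaR = −(r̄ − z·σ) = −(-0.1143 − 1.960 × 4.1681) = −(-8.2838) = 8.2838%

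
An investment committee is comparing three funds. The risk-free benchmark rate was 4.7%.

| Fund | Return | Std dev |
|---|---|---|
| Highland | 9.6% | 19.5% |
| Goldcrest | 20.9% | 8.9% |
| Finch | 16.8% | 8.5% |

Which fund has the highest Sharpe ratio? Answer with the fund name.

Highland: Sharpe ratio = (9.6% − 4.7%) / 19.5% = 0.251
Goldcrest: Sharpe ratio = (20.9% − 4.7%) / 8.9% = 1.820
Finch: Sharpe ratio = (16.8% − 4.7%) / 8.5% = 1.424
Highest: Goldcrest (1.820).

Goldcrest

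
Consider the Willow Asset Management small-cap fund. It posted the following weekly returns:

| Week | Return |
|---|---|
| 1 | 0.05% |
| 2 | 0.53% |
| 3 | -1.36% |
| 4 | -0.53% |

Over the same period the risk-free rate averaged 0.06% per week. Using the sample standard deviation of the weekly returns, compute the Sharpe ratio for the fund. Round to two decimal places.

-0.48

Mean return μ = -1.310 / 4 = -0.3275%
Σ(r − μ)² = (0.05 − (-0.3275))² + (0.53 − (-0.3275))² + (-1.36 − (-0.3275))² + … = 1.9849
σ = √[1.9849 / 3] = 0.8134%
Sharpe = (μ − rf) / σ = (-0.3275 − 0.06) / 0.8134 = -0.3875 / 0.8134 = -0.4764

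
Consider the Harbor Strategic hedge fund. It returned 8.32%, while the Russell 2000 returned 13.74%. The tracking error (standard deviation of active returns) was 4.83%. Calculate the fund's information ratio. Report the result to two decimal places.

IR = (Rp − Rb) / TE = (8.32% − 13.74%) / 4.83% = -5.42% / 4.83% = -1.1222

-1.12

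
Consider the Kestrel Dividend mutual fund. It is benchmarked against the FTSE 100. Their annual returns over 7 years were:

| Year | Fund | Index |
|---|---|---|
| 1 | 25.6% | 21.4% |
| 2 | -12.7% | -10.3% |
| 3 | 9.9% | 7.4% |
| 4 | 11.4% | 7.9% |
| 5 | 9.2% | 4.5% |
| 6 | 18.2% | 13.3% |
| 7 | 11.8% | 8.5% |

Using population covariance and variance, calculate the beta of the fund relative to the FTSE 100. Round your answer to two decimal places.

r̄p = 10.4857%,  r̄m = 7.5286%
Cov = Σ(rp − r̄p)(rm − r̄m) / 7 = 96.1618
Var(rm) = Σ(rm − r̄m)² / 7 = 79.1220
β = Cov / Var = 96.1618 / 79.1220 = 1.2154

1.22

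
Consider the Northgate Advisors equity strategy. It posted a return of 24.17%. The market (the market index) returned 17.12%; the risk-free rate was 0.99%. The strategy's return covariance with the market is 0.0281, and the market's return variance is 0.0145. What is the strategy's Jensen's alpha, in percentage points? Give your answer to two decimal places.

β = Cov / Var = 0.0281 / 0.0145 = 1.9379
E[R] = Rf + β(Rm − Rf) = 0.99% + 1.9379 × (17.12% − 0.99%) = 32.2483%
α = Rp − E[R] = 24.17% − 32.2483% = -8.0783

-8.08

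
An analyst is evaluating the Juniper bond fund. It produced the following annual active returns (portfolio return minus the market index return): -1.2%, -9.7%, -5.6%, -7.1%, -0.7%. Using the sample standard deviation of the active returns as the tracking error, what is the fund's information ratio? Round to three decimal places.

-1.258

μ = (-1.2 − 9.7 − 5.6 − 7.1 − 0.7) / 5 = -24.30 / 5 = -4.8600%
Σ(r − μ)² = (-1.2 − (-4.8600))² + (-9.7 − (-4.8600))² + (-5.6 − (-4.8600))² + … = 59.6920
sample σ = √(59.6920 / 4) = √14.9230 = 3.8630%
IR = μ / tracking error = -4.8600 / 3.8630 = -1.2581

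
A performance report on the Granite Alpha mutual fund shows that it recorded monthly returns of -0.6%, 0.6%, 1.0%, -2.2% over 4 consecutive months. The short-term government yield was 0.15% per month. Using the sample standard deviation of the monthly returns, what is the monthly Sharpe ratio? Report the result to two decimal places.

-0.31

Mean return μ = -1.20 / 4 = -0.3000%
Σ(r − μ)² = 6.2000; sample σ = √(6.2000/3) = 1.4376%
Sharpe = (μ − rf) / σ = (-0.3000 − 0.15) / 1.4376 = -0.4500 / 1.4376 = -0.3130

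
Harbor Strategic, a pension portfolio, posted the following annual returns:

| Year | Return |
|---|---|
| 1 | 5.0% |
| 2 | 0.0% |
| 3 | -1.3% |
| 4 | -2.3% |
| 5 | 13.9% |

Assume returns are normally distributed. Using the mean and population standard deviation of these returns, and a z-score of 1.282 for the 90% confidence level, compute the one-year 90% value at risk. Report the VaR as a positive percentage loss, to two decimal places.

4.60

r̄ = (5 + 0 − 1.3 − 2.3 + 13.9) / 5 = 15.30 / 5 = 3.0600%
Σ(r − r̄)² = (5 − 3.0600)² + (0 − 3.0600)² + … = 178.3720
population σ = √(178.3720 / 5) = √35.6744 = 5.9728%
VaR = −(r̄ − z·σ) = −(3.0600 − 1.282 × 5.9728) = −(-4.5971) = 4.5971%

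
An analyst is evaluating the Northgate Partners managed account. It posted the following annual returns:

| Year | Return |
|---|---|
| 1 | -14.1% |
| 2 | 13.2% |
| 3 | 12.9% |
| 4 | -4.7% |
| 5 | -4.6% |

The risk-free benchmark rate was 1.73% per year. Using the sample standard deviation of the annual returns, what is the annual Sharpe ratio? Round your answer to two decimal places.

Mean return r̄ = 2.70 / 5 = 0.5400%
Σ(r − r̄)² = (-14.1 − 0.5400)² + (13.2 − 0.5400)² + (12.9 − 0.5400)² + … = 581.2520
σ = √[581.2520 / 4] = 12.0546%
Sharpe = (r̄ − rf) / σ = (0.5400 − 1.73) / 12.0546 = -1.1900 / 12.0546 = -0.0987

-0.10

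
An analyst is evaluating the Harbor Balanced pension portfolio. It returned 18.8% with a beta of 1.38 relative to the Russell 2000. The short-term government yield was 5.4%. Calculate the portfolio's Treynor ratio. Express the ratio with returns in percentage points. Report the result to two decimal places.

9.71

Treynor = (Rp − Rf) / β = (18.8% − 5.4%) / 1.38 = 13.40 / 1.38 = 9.7101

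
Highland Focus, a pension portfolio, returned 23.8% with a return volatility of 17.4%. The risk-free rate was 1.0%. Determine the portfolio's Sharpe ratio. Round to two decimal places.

Sharpe = (Rp − Rf) / σp = (23.8% − 1.0%) / 17.4% = 22.80% / 17.4% = 1.3103

1.31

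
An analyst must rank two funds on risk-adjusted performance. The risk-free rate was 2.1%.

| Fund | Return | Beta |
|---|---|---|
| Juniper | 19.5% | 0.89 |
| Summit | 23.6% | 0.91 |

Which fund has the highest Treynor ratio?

Summit

Juniper: Treynor = (19.5% − 2.1%) / 0.89 = 19.551
Summit: Treynor = (23.6% − 2.1%) / 0.91 = 23.626
Highest: Summit (23.626).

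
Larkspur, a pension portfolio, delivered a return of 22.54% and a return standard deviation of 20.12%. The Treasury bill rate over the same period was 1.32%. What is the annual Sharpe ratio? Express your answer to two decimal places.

1.05

Sharpe = (Rp − Rf) / σp = (22.54% − 1.32%) / 20.12% = 21.22% / 20.12% = 1.0547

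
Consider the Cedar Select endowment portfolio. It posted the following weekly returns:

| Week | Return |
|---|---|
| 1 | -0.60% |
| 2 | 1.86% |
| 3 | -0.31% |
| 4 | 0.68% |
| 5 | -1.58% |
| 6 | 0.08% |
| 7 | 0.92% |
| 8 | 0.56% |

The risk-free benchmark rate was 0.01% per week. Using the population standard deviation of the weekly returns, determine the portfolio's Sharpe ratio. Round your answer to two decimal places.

r̄ = (-0.6 + 1.86 − 0.31 + 0.68 − 1.58 + 0.08 + 0.92 + 0.56) / 8 = 1.610 / 8 = 0.2013%
Σ(r − r̄)² = (-0.6 − 0.2013)² + (1.86 − 0.2013)² + (-0.31 − 0.2013)² + … = 7.7169
population σ = √(7.7169 / 8) = √0.9646 = 0.9821%
Sharpe = (r̄ − rf) / σ = (0.2013 − 0.01) / 0.9821 = 0.1913 / 0.9821 = 0.1948

0.19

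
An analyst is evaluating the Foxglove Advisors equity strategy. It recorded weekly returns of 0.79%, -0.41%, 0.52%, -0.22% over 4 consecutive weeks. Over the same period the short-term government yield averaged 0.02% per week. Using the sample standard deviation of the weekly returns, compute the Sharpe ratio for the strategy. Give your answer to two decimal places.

0.26

r̄ = (0.79 − 0.41 + 0.52 − 0.22) / 4 = 0.1700%
Sample σ = √[Σ(r − r̄)² / 3] = √[0.9954 / 3] = √0.3318 = 0.5760%
Sharpe = (r̄ − rf) / σ = (0.1700 − 0.02) / 0.5760 = 0.1500 / 0.5760 = 0.2604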